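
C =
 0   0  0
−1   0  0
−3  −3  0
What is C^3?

[[0, 0, 0], [0, 0, 0], [0, 0, 0]]

C is strictly triangular, hence nilpotent: C^3 = 0, so C^3 = 0.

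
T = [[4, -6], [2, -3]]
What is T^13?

[[4, -6], [2, -3]]

T² = T (a projection; rank 1, trace 1), so T^13 = T.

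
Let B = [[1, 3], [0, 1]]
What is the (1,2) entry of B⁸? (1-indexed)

24

B = I + N where N = [[0, 3], [0, 0]] is strictly upper-triangular, so N² = 0.
(I + N)⁸ = I + 8·N = [[1, 24], [0, 1]].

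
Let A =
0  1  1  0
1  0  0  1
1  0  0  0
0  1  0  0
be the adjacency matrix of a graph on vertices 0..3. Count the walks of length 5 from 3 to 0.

The number of length-5 walks from vertex 3 to vertex 0 is entry (3,0) of A^5, where A is the adjacency matrix.
A^2 = [[2, 0, 0, 1], [0, 2, 1, 0], [0, 1, 1, 0], [1, 0, 0, 1]]
A^3 = [[0, 3, 2, 0], [3, 0, 0, 2], [2, 0, 0, 1], [0, 2, 1, 0]]
A^4 = [[5, 0, 0, 3], [0, 5, 3, 0], [0, 3, 2, 0], [3, 0, 0, 2]]
A^5 = [[0, 8, 5, 0], [8, 0, 0, 5], [5, 0, 0, 3], [0, 5, 3, 0]]

0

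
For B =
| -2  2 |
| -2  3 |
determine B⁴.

B² = [[0, 2], [-2, 5]]
B³ = [[-4, 6], [-6, 11]]
B⁴ = [[-4, 10], [-10, 21]]

[[-4, 10], [-10, 21]]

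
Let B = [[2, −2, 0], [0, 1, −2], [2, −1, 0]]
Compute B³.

B² = [[4, −6, 4], [−4, 3, −2], [4, −5, 2]]
B³ = [[16, −18, 12], [−12, 13, −6], [12, −15, 10]]

[[16, −18, 12], [−12, 13, −6], [12, −15, 10]]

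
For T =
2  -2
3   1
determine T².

[[-2, -6], [9, -5]]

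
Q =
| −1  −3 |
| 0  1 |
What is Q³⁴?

Q² = I (check: tr Q = 0 and det Q = −1), so Q³⁴ = I since 34 is even.

[[1, 0], [0, 1]]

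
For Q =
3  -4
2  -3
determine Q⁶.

[[1, 0], [0, 1]]

Q² = I (check: tr Q = 0 and det Q = -1), so Q⁶ = I since 6 is even.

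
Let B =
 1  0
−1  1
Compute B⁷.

B = I + N where N = [[0, 0], [−1, 0]] is strictly lower-triangular, so N² = 0.
(I + N)⁷ = I + 7·N = [[1, 0], [−7, 1]].

[[1, 0], [−7, 1]]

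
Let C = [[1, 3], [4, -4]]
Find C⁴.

C² = [[13, -9], [-12, 28]]
C³ = [[-23, 75], [100, -148]]
C⁴ = [[277, -369], [-492, 892]]

[[277, -369], [-492, 892]]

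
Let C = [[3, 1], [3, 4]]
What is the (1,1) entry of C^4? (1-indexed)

C^2 = [[12, 7], [21, 19]]
C^3 = [[57, 40], [120, 97]]
C^4 = [[291, 217], [651, 508]]

291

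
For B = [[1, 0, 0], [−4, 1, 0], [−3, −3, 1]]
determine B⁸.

[[1, 0, 0], [−32, 1, 0], [312, −24, 1]]

B = I + N where N = [[0, 0, 0], [−4, 0, 0], [−3, −3, 0]] is strictly lower-triangular, so N³ = 0.
(I + N)⁸ = I + 8·N + 28·N² = [[1, 0, 0], [−32, 1, 0], [312, −24, 1]].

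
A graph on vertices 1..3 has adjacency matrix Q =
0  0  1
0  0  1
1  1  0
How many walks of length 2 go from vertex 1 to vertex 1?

1

The number of length-2 walks from vertex 1 to vertex 1 is entry (1,1) of Q², where Q is the adjacency matrix.
Q² = [[1, 1, 0], [1, 1, 0], [0, 0, 2]]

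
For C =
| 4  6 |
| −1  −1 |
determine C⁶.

[[190, 378], [−63, −125]]

tr C = 3 and det C = 2, so the characteristic polynomial is λ² − (3)λ + (2) with roots 2 and 1.
Eigenvectors give P = [[3, 2], [−1, −1]] with P⁻¹ = [[1, 2], [−1, −3]], and C = P·diag(2, 1)·P⁻¹.
Then C⁶ = P·diag(64, 1)·P⁻¹ = [[192, 2], [−64, −1]] · [[1, 2], [−1, −3]] = [[190, 378], [−63, −125]].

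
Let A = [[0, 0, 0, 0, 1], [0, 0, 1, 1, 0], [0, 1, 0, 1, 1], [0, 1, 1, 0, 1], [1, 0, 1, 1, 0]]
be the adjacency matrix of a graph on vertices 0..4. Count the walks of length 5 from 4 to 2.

The number of length-5 walks from vertex 4 to vertex 2 is entry (4,2) of A⁵, where A is the adjacency matrix.
A² = [[1, 0, 1, 1, 0], [0, 2, 1, 1, 2], [1, 1, 3, 2, 1], [1, 1, 2, 3, 1], [0, 2, 1, 1, 3]]
A³ = [[0, 2, 1, 1, 3], [2, 2, 5, 5, 2], [1, 5, 4, 5, 6], [1, 5, 5, 4, 6], [3, 2, 6, 6, 2]]
A⁴ = [[3, 2, 6, 6, 2], [2, 10, 9, 9, 12], [6, 9, 16, 15, 10], [6, 9, 15, 16, 10], [2, 12, 10, 10, 15]]
A⁵ = [[2, 12, 10, 10, 15], [12, 18, 31, 31, 20], [10, 31, 34, 35, 37], [10, 31, 35, 34, 37], [15, 20, 37, 37, 22]]

37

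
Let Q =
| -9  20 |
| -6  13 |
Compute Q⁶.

[[-3639, 7280], [-2184, 4369]]

tr Q = 4 and det Q = 3, so the characteristic polynomial is λ² − (4)λ + (3) with roots 3 and 1.
Eigenvectors give P = [[5, -2], [3, -1]] with P⁻¹ = [[-1, 2], [-3, 5]], and Q = P·diag(3, 1)·P⁻¹.
Then Q⁶ = P·diag(729, 1)·P⁻¹ = [[3645, -2], [2187, -1]] · [[-1, 2], [-3, 5]] = [[-3639, 7280], [-2184, 4369]].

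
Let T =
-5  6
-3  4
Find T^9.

tr T = -1 and det T = -2, so the characteristic polynomial is λ² − (-1)λ + (-2) with roots 1 and -2.
Eigenvectors give P = [[-1, 2], [-1, 1]] with P⁻¹ = [[1, -2], [1, -1]], and T = P·diag(1, -2)·P⁻¹.
Then T^9 = P·diag(1, -512)·P⁻¹ = [[-1, -1024], [-1, -512]] · [[1, -2], [1, -1]] = [[-1025, 1026], [-513, 514]].

[[-1025, 1026], [-513, 514]]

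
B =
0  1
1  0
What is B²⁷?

B² = I (check: tr B = 0 and det B = -1), so B²⁷ = B since 27 is odd.

[[0, 1], [1, 0]]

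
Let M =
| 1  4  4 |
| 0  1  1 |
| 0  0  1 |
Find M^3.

[[1, 12, 24], [0, 1, 3], [0, 0, 1]]

M = I + N where N = [[0, 4, 4], [0, 0, 1], [0, 0, 0]] is strictly upper-triangular, so N^3 = 0.
(I + N)^3 = I + 3·N + 3·N^2 = [[1, 12, 24], [0, 1, 3], [0, 0, 1]].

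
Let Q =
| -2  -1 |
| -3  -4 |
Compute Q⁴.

Q² = [[7, 6], [18, 19]]
Q³ = [[-32, -31], [-93, -94]]
Q⁴ = [[157, 156], [468, 469]]

[[157, 156], [468, 469]]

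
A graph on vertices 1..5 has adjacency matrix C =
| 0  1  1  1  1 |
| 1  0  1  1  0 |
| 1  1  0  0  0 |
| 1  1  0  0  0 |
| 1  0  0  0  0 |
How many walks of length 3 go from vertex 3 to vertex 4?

The number of length-3 walks from vertex 3 to vertex 4 is entry (3,4) of C^3, where C is the adjacency matrix.
C^2 = [[4, 2, 1, 1, 0], [2, 3, 1, 1, 1], [1, 1, 2, 2, 1], [1, 1, 2, 2, 1], [0, 1, 1, 1, 1]]
C^3 = [[4, 6, 6, 6, 4], [6, 4, 5, 5, 2], [6, 5, 2, 2, 1], [6, 5, 2, 2, 1], [4, 2, 1, 1, 0]]

2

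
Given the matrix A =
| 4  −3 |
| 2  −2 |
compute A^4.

[[76, −48], [32, −20]]

A^2 = [[10, −6], [4, −2]]
A^3 = [[28, −18], [12, −8]]
A^4 = [[76, −48], [32, −20]]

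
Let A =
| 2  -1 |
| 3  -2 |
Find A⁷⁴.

[[1, 0], [0, 1]]

A² = I (check: tr A = 0 and det A = -1), so A⁷⁴ = I since 74 is even.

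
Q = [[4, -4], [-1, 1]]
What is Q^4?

Q^2 = [[20, -20], [-5, 5]]
Q^3 = [[100, -100], [-25, 25]]
Q^4 = [[500, -500], [-125, 125]]

[[500, -500], [-125, 125]]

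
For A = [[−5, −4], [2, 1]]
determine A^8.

tr A = −4 and det A = 3, so the characteristic polynomial is λ² − (−4)λ + (3) with roots −3 and −1.
Eigenvectors give P = [[2, 1], [−1, −1]] with P⁻¹ = [[1, 1], [−1, −2]], and A = P·diag(−3, −1)·P⁻¹.
Then A^8 = P·diag(6561, 1)·P⁻¹ = [[13122, 1], [−6561, −1]] · [[1, 1], [−1, −2]] = [[13121, 13120], [−6560, −6559]].

[[13121, 13120], [−6560, −6559]]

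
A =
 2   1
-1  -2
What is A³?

A² = [[3, 0], [0, 3]]
A³ = [[6, 3], [-3, -6]]

[[6, 3], [-3, -6]]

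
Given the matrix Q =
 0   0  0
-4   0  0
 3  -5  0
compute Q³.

[[0, 0, 0], [0, 0, 0], [0, 0, 0]]

Q is strictly triangular, hence nilpotent: Q³ = 0, so Q³ = 0.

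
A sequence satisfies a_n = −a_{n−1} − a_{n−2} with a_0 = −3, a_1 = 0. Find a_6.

With companion matrix M = [[−1, −1], [1, 0]], [a_n, a_{n−1}]ᵀ = M·[a_{n−1}, a_{n−2}]ᵀ, so [a_6, a_5]ᵀ = M⁵·[a_1, a_0]ᵀ.
M⁵ = [[0, 1], [−1, −1]], giving [a_6, a_5]ᵀ = [[−3], [3]].

−3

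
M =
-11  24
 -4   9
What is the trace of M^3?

tr M = -2 and det M = -3, so the characteristic polynomial is λ² − (-2)λ + (-3) with roots -3 and 1.
Eigenvectors give P = [[3, 2], [1, 1]] with P⁻¹ = [[1, -2], [-1, 3]], and M = P·diag(-3, 1)·P⁻¹.
Then M^3 = P·diag(-27, 1)·P⁻¹ = [[-81, 2], [-27, 1]] · [[1, -2], [-1, 3]] = [[-83, 168], [-28, 57]].

-26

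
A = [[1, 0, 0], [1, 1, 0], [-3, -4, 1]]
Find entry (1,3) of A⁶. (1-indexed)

0

A = I + N where N = [[0, 0, 0], [1, 0, 0], [-3, -4, 0]] is strictly lower-triangular, so N³ = 0.
(I + N)⁶ = I + 6·N + 15·N² = [[1, 0, 0], [6, 1, 0], [-78, -24, 1]].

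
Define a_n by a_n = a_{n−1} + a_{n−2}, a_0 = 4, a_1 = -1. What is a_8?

With companion matrix C = [[1, 1], [1, 0]], [a_n, a_{n−1}]ᵀ = C·[a_{n−1}, a_{n−2}]ᵀ, so [a_8, a_7]ᵀ = C⁷·[a_1, a_0]ᵀ.
C⁷ = [[21, 13], [13, 8]], giving [a_8, a_7]ᵀ = [[31], [19]].

31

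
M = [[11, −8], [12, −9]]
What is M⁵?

[[731, −488], [732, −489]]

tr M = 2 and det M = −3, so the characteristic polynomial is λ² − (2)λ + (−3) with roots 3 and −1.
Eigenvectors give P = [[1, −2], [1, −3]] with P⁻¹ = [[3, −2], [1, −1]], and M = P·diag(3, −1)·P⁻¹.
Then M⁵ = P·diag(243, −1)·P⁻¹ = [[243, 2], [243, 3]] · [[3, −2], [1, −1]] = [[731, −488], [732, −489]].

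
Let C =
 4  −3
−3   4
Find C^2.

[[25, −24], [−24, 25]]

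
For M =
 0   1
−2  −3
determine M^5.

[[30, 31], [−62, −63]]

tr M = −3 and det M = 2, so the characteristic polynomial is λ² − (−3)λ + (2) with roots −2 and −1.
Eigenvectors give P = [[1, −1], [−2, 1]] with P⁻¹ = [[−1, −1], [−2, −1]], and M = P·diag(−2, −1)·P⁻¹.
Then M^5 = P·diag(−32, −1)·P⁻¹ = [[−32, 1], [64, −1]] · [[−1, −1], [−2, −1]] = [[30, 31], [−62, −63]].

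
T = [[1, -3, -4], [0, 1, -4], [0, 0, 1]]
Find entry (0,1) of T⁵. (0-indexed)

T = I + N where N = [[0, -3, -4], [0, 0, -4], [0, 0, 0]] is strictly upper-triangular, so N³ = 0.
(I + N)⁵ = I + 5·N + 10·N² = [[1, -15, 100], [0, 1, -20], [0, 0, 1]].

-15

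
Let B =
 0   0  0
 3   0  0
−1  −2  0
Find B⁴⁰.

B is strictly triangular, hence nilpotent: B³ = 0, so B⁴⁰ = 0.

[[0, 0, 0], [0, 0, 0], [0, 0, 0]]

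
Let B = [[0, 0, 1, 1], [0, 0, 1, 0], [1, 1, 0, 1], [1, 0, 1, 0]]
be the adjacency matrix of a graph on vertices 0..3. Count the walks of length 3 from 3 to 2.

The number of length-3 walks from vertex 3 to vertex 2 is entry (3,2) of B^3, where B is the adjacency matrix.
B^2 = [[2, 1, 1, 1], [1, 1, 0, 1], [1, 0, 3, 1], [1, 1, 1, 2]]
B^3 = [[2, 1, 4, 3], [1, 0, 3, 1], [4, 3, 2, 4], [3, 1, 4, 2]]

4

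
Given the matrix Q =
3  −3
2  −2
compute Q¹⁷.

Q² = Q (a projection; rank 1, trace 1), so Q¹⁷ = Q.

[[3, −3], [2, −2]]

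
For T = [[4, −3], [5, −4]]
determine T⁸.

[[1, 0], [0, 1]]

T² = I (check: tr T = 0 and det T = −1), so T⁸ = I since 8 is even.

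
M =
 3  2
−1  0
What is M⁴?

[[31, 30], [−15, −14]]

tr M = 3 and det M = 2, so the characteristic polynomial is λ² − (3)λ + (2) with roots 2 and 1.
Eigenvectors give P = [[−2, 1], [1, −1]] with P⁻¹ = [[−1, −1], [−1, −2]], and M = P·diag(2, 1)·P⁻¹.
Then M⁴ = P·diag(16, 1)·P⁻¹ = [[−32, 1], [16, −1]] · [[−1, −1], [−1, −2]] = [[31, 30], [−15, −14]].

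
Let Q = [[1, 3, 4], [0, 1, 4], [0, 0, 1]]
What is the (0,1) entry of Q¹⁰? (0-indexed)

30

Q = I + N where N = [[0, 3, 4], [0, 0, 4], [0, 0, 0]] is strictly upper-triangular, so N³ = 0.
(I + N)¹⁰ = I + 10·N + 45·N² = [[1, 30, 580], [0, 1, 40], [0, 0, 1]].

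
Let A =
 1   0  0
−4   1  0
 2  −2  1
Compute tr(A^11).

3

A = I + N where N = [[0, 0, 0], [−4, 0, 0], [2, −2, 0]] is strictly lower-triangular, so N^3 = 0.
(I + N)^11 = I + 11·N + 55·N^2 = [[1, 0, 0], [−44, 1, 0], [462, −22, 1]].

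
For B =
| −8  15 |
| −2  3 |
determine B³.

tr B = −5 and det B = 6, so the characteristic polynomial is λ² − (−5)λ + (6) with roots −3 and −2.
Eigenvectors give P = [[3, −5], [1, −2]] with P⁻¹ = [[2, −5], [1, −3]], and B = P·diag(−3, −2)·P⁻¹.
Then B³ = P·diag(−27, −8)·P⁻¹ = [[−81, 40], [−27, 16]] · [[2, −5], [1, −3]] = [[−122, 285], [−38, 87]].

[[−122, 285], [−38, 87]]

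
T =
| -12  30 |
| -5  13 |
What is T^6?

tr T = 1 and det T = -6, so the characteristic polynomial is λ² − (1)λ + (-6) with roots 3 and -2.
Eigenvectors give P = [[2, 3], [1, 1]] with P⁻¹ = [[-1, 3], [1, -2]], and T = P·diag(3, -2)·P⁻¹.
Then T^6 = P·diag(729, 64)·P⁻¹ = [[1458, 192], [729, 64]] · [[-1, 3], [1, -2]] = [[-1266, 3990], [-665, 2059]].

[[-1266, 3990], [-665, 2059]]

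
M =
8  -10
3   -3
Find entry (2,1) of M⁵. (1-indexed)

tr M = 5 and det M = 6, so the characteristic polynomial is λ² − (5)λ + (6) with roots 3 and 2.
Eigenvectors give P = [[-2, 5], [-1, 3]] with P⁻¹ = [[-3, 5], [-1, 2]], and M = P·diag(3, 2)·P⁻¹.
Then M⁵ = P·diag(243, 32)·P⁻¹ = [[-486, 160], [-243, 96]] · [[-3, 5], [-1, 2]] = [[1298, -2110], [633, -1023]].

633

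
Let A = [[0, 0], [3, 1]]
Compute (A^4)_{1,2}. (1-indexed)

A^2 = [[0, 0], [3, 1]]
A^3 = [[0, 0], [3, 1]]
A^4 = [[0, 0], [3, 1]]

0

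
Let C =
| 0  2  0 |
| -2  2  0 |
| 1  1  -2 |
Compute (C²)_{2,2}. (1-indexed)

0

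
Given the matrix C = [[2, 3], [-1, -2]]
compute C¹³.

[[2, 3], [-1, -2]]

C² = I (check: tr C = 0 and det C = -1), so C¹³ = C since 13 is odd.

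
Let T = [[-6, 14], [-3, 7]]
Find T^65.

[[-6, 14], [-3, 7]]

T² = T (a projection; rank 1, trace 1), so T^65 = T.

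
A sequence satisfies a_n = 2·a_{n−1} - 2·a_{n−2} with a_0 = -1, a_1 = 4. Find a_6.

-40

With companion matrix M = [[2, -2], [1, 0]], [a_n, a_{n−1}]ᵀ = M·[a_{n−1}, a_{n−2}]ᵀ, so [a_6, a_5]ᵀ = M⁵·[a_1, a_0]ᵀ.
M⁵ = [[-8, 8], [-4, 0]], giving [a_6, a_5]ᵀ = [[-40], [-16]].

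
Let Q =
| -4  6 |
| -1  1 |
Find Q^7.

tr Q = -3 and det Q = 2, so the characteristic polynomial is λ² − (-3)λ + (2) with roots -2 and -1.
Eigenvectors give P = [[3, -2], [1, -1]] with P⁻¹ = [[1, -2], [1, -3]], and Q = P·diag(-2, -1)·P⁻¹.
Then Q^7 = P·diag(-128, -1)·P⁻¹ = [[-384, 2], [-128, 1]] · [[1, -2], [1, -3]] = [[-382, 762], [-127, 253]].

[[-382, 762], [-127, 253]]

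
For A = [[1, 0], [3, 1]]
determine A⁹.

[[1, 0], [27, 1]]

A = I + N where N = [[0, 0], [3, 0]] is strictly lower-triangular, so N² = 0.
(I + N)⁹ = I + 9·N = [[1, 0], [27, 1]].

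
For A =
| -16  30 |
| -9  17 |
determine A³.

tr A = 1 and det A = -2, so the characteristic polynomial is λ² − (1)λ + (-2) with roots 2 and -1.
Eigenvectors give P = [[-5, 2], [-3, 1]] with P⁻¹ = [[1, -2], [3, -5]], and A = P·diag(2, -1)·P⁻¹.
Then A³ = P·diag(8, -1)·P⁻¹ = [[-40, -2], [-24, -1]] · [[1, -2], [3, -5]] = [[-46, 90], [-27, 53]].

[[-46, 90], [-27, 53]]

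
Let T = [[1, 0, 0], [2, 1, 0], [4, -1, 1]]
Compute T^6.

[[1, 0, 0], [12, 1, 0], [-6, -6, 1]]

T = I + N where N = [[0, 0, 0], [2, 0, 0], [4, -1, 0]] is strictly lower-triangular, so N^3 = 0.
(I + N)^6 = I + 6·N + 15·N^2 = [[1, 0, 0], [12, 1, 0], [-6, -6, 1]].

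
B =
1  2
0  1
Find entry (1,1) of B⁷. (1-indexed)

1

B = I + N where N = [[0, 2], [0, 0]] is strictly upper-triangular, so N² = 0.
(I + N)⁷ = I + 7·N = [[1, 14], [0, 1]].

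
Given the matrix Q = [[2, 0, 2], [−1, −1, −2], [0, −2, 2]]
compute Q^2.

[[4, −4, 8], [−1, 5, −4], [2, −2, 8]]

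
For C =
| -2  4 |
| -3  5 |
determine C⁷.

tr C = 3 and det C = 2, so the characteristic polynomial is λ² − (3)λ + (2) with roots 1 and 2.
Eigenvectors give P = [[4, 1], [3, 1]] with P⁻¹ = [[1, -1], [-3, 4]], and C = P·diag(1, 2)·P⁻¹.
Then C⁷ = P·diag(1, 128)·P⁻¹ = [[4, 128], [3, 128]] · [[1, -1], [-3, 4]] = [[-380, 508], [-381, 509]].

[[-380, 508], [-381, 509]]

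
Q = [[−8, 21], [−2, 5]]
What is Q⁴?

[[106, −315], [30, −89]]

tr Q = −3 and det Q = 2, so the characteristic polynomial is λ² − (−3)λ + (2) with roots −1 and −2.
Eigenvectors give P = [[3, 7], [1, 2]] with P⁻¹ = [[−2, 7], [1, −3]], and Q = P·diag(−1, −2)·P⁻¹.
Then Q⁴ = P·diag(1, 16)·P⁻¹ = [[3, 112], [1, 32]] · [[−2, 7], [1, −3]] = [[106, −315], [30, −89]].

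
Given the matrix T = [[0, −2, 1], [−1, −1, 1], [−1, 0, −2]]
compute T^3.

[[2, −4, 11], [1, −3, 11], [−5, −6, −2]]

T^2 = [[1, 2, −4], [0, 3, −4], [2, 2, 3]]
T^3 = [[2, −4, 11], [1, −3, 11], [−5, −6, −2]]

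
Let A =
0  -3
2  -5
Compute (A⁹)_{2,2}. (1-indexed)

tr A = -5 and det A = 6, so the characteristic polynomial is λ² − (-5)λ + (6) with roots -3 and -2.
Eigenvectors give P = [[1, 3], [1, 2]] with P⁻¹ = [[-2, 3], [1, -1]], and A = P·diag(-3, -2)·P⁻¹.
Then A⁹ = P·diag(-19683, -512)·P⁻¹ = [[-19683, -1536], [-19683, -1024]] · [[-2, 3], [1, -1]] = [[37830, -57513], [38342, -58025]].

-58025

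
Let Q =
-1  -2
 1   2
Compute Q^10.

Q² = Q (a projection; rank 1, trace 1), so Q^10 = Q.

[[-1, -2], [1, 2]]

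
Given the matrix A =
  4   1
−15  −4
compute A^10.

A² = I (check: tr A = 0 and det A = −1), so A^10 = I since 10 is even.

[[1, 0], [0, 1]]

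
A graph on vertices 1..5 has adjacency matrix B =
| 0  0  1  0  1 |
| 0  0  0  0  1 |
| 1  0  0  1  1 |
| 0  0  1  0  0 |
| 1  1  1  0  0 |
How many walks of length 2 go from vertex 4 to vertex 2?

The number of length-2 walks from vertex 4 to vertex 2 is entry (4,2) of B², where B is the adjacency matrix.
B² = [[2, 1, 1, 1, 1], [1, 1, 1, 0, 0], [1, 1, 3, 0, 1], [1, 0, 0, 1, 1], [1, 0, 1, 1, 3]]

0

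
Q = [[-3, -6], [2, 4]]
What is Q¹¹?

Q² = Q (a projection; rank 1, trace 1), so Q¹¹ = Q.

[[-3, -6], [2, 4]]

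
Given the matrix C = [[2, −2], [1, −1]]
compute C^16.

C² = C (a projection; rank 1, trace 1), so C^16 = C.

[[2, −2], [1, −1]]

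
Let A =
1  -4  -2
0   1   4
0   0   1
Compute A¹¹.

[[1, -44, -902], [0, 1, 44], [0, 0, 1]]

A = I + N where N = [[0, -4, -2], [0, 0, 4], [0, 0, 0]] is strictly upper-triangular, so N³ = 0.
(I + N)¹¹ = I + 11·N + 55·N² = [[1, -44, -902], [0, 1, 44], [0, 0, 1]].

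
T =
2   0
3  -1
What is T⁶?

tr T = 1 and det T = -2, so the characteristic polynomial is λ² − (1)λ + (-2) with roots -1 and 2.
Eigenvectors give P = [[0, 1], [-1, 1]] with P⁻¹ = [[1, -1], [1, 0]], and T = P·diag(-1, 2)·P⁻¹.
Then T⁶ = P·diag(1, 64)·P⁻¹ = [[0, 64], [-1, 64]] · [[1, -1], [1, 0]] = [[64, 0], [63, 1]].

[[64, 0], [63, 1]]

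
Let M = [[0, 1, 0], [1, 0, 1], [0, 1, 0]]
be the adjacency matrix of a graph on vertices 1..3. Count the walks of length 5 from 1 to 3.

The number of length-5 walks from vertex 1 to vertex 3 is entry (1,3) of M^5, where M is the adjacency matrix.
M^2 = [[1, 0, 1], [0, 2, 0], [1, 0, 1]]
M^3 = [[0, 2, 0], [2, 0, 2], [0, 2, 0]]
M^4 = [[2, 0, 2], [0, 4, 0], [2, 0, 2]]
M^5 = [[0, 4, 0], [4, 0, 4], [0, 4, 0]]

0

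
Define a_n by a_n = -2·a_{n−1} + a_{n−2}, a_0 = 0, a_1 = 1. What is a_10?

-2378

With companion matrix M = [[-2, 1], [1, 0]], [a_n, a_{n−1}]ᵀ = M·[a_{n−1}, a_{n−2}]ᵀ, so [a_10, a_9]ᵀ = M⁹·[a_1, a_0]ᵀ.
M⁹ = [[-2378, 985], [985, -408]], giving [a_10, a_9]ᵀ = [[-2378], [985]].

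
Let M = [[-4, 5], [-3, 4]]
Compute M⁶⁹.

M² = I (check: tr M = 0 and det M = -1), so M⁶⁹ = M since 69 is odd.

[[-4, 5], [-3, 4]]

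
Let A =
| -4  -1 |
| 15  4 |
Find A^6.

[[1, 0], [0, 1]]

A² = I (check: tr A = 0 and det A = -1), so A^6 = I since 6 is even.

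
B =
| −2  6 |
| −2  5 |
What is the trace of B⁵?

tr B = 3 and det B = 2, so the characteristic polynomial is λ² − (3)λ + (2) with roots 1 and 2.
Eigenvectors give P = [[−2, −3], [−1, −2]] with P⁻¹ = [[−2, 3], [1, −2]], and B = P·diag(1, 2)·P⁻¹.
Then B⁵ = P·diag(1, 32)·P⁻¹ = [[−2, −96], [−1, −64]] · [[−2, 3], [1, −2]] = [[−92, 186], [−62, 125]].

33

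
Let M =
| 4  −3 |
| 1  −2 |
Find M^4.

[[157, −84], [28, −11]]

M^2 = [[13, −6], [2, 1]]
M^3 = [[46, −27], [9, −8]]
M^4 = [[157, −84], [28, −11]]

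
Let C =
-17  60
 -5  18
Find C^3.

tr C = 1 and det C = -6, so the characteristic polynomial is λ² − (1)λ + (-6) with roots -2 and 3.
Eigenvectors give P = [[4, -3], [1, -1]] with P⁻¹ = [[1, -3], [1, -4]], and C = P·diag(-2, 3)·P⁻¹.
Then C^3 = P·diag(-8, 27)·P⁻¹ = [[-32, -81], [-8, -27]] · [[1, -3], [1, -4]] = [[-113, 420], [-35, 132]].

[[-113, 420], [-35, 132]]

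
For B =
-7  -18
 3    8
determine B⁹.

[[-1027, -3078], [513, 1538]]

tr B = 1 and det B = -2, so the characteristic polynomial is λ² − (1)λ + (-2) with roots 2 and -1.
Eigenvectors give P = [[-2, -3], [1, 1]] with P⁻¹ = [[1, 3], [-1, -2]], and B = P·diag(2, -1)·P⁻¹.
Then B⁹ = P·diag(512, -1)·P⁻¹ = [[-1024, 3], [512, -1]] · [[1, 3], [-1, -2]] = [[-1027, -3078], [513, 1538]].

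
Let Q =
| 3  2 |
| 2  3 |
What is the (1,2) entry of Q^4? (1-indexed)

312

Q^2 = [[13, 12], [12, 13]]
Q^3 = [[63, 62], [62, 63]]
Q^4 = [[313, 312], [312, 313]]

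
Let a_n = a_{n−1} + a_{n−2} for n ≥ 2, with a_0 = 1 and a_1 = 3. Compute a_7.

47

With companion matrix T = [[1, 1], [1, 0]], [a_n, a_{n−1}]ᵀ = T·[a_{n−1}, a_{n−2}]ᵀ, so [a_7, a_6]ᵀ = T^6·[a_1, a_0]ᵀ.
T^6 = [[13, 8], [8, 5]], giving [a_7, a_6]ᵀ = [[47], [29]].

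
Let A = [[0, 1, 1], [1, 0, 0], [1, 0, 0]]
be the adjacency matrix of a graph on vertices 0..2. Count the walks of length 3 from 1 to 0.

2

The number of length-3 walks from vertex 1 to vertex 0 is entry (1,0) of A³, where A is the adjacency matrix.
A² = [[2, 0, 0], [0, 1, 1], [0, 1, 1]]
A³ = [[0, 2, 2], [2, 0, 0], [2, 0, 0]]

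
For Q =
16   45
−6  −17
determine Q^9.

[[2566, 7695], [−1026, −3077]]

tr Q = −1 and det Q = −2, so the characteristic polynomial is λ² − (−1)λ + (−2) with roots 1 and −2.
Eigenvectors give P = [[−3, 5], [1, −2]] with P⁻¹ = [[−2, −5], [−1, −3]], and Q = P·diag(1, −2)·P⁻¹.
Then Q^9 = P·diag(1, −512)·P⁻¹ = [[−3, −2560], [1, 1024]] · [[−2, −5], [−1, −3]] = [[2566, 7695], [−1026, −3077]].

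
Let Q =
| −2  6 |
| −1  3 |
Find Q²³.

[[−2, 6], [−1, 3]]

Q² = Q (a projection; rank 1, trace 1), so Q²³ = Q.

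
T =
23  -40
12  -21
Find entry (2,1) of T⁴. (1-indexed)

tr T = 2 and det T = -3, so the characteristic polynomial is λ² − (2)λ + (-3) with roots -1 and 3.
Eigenvectors give P = [[-5, 2], [-3, 1]] with P⁻¹ = [[1, -2], [3, -5]], and T = P·diag(-1, 3)·P⁻¹.
Then T⁴ = P·diag(1, 81)·P⁻¹ = [[-5, 162], [-3, 81]] · [[1, -2], [3, -5]] = [[481, -800], [240, -399]].

240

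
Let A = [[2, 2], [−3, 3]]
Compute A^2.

[[−2, 10], [−15, 3]]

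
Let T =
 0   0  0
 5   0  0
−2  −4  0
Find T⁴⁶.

[[0, 0, 0], [0, 0, 0], [0, 0, 0]]

T is strictly triangular, hence nilpotent: T³ = 0, so T⁴⁶ = 0.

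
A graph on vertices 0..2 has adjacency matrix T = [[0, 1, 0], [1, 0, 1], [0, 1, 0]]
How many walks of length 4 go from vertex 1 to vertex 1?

4

The number of length-4 walks from vertex 1 to vertex 1 is entry (1,1) of T^4, where T is the adjacency matrix.
T^2 = [[1, 0, 1], [0, 2, 0], [1, 0, 1]]
T^3 = [[0, 2, 0], [2, 0, 2], [0, 2, 0]]
T^4 = [[2, 0, 2], [0, 4, 0], [2, 0, 2]]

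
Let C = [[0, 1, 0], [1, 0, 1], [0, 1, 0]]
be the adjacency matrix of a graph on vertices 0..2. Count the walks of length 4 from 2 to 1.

The number of length-4 walks from vertex 2 to vertex 1 is entry (2,1) of C⁴, where C is the adjacency matrix.
C² = [[1, 0, 1], [0, 2, 0], [1, 0, 1]]
C³ = [[0, 2, 0], [2, 0, 2], [0, 2, 0]]
C⁴ = [[2, 0, 2], [0, 4, 0], [2, 0, 2]]

0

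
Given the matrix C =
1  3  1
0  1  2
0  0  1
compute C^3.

C = I + N where N = [[0, 3, 1], [0, 0, 2], [0, 0, 0]] is strictly upper-triangular, so N^3 = 0.
(I + N)^3 = I + 3·N + 3·N^2 = [[1, 9, 21], [0, 1, 6], [0, 0, 1]].

[[1, 9, 21], [0, 1, 6], [0, 0, 1]]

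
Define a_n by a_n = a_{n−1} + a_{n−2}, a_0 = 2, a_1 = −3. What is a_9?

−60

With companion matrix C = [[1, 1], [1, 0]], [a_n, a_{n−1}]ᵀ = C·[a_{n−1}, a_{n−2}]ᵀ, so [a_9, a_8]ᵀ = C^8·[a_1, a_0]ᵀ.
C^8 = [[34, 21], [21, 13]], giving [a_9, a_8]ᵀ = [[−60], [−37]].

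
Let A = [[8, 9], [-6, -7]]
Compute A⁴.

tr A = 1 and det A = -2, so the characteristic polynomial is λ² − (1)λ + (-2) with roots -1 and 2.
Eigenvectors give P = [[-1, 3], [1, -2]] with P⁻¹ = [[2, 3], [1, 1]], and A = P·diag(-1, 2)·P⁻¹.
Then A⁴ = P·diag(1, 16)·P⁻¹ = [[-1, 48], [1, -32]] · [[2, 3], [1, 1]] = [[46, 45], [-30, -29]].

[[46, 45], [-30, -29]]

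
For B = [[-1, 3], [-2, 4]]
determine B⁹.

[[-1021, 1533], [-1022, 1534]]

tr B = 3 and det B = 2, so the characteristic polynomial is λ² − (3)λ + (2) with roots 1 and 2.
Eigenvectors give P = [[3, 1], [2, 1]] with P⁻¹ = [[1, -1], [-2, 3]], and B = P·diag(1, 2)·P⁻¹.
Then B⁹ = P·diag(1, 512)·P⁻¹ = [[3, 512], [2, 512]] · [[1, -1], [-2, 3]] = [[-1021, 1533], [-1022, 1534]].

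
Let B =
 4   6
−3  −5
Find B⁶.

[[−62, −126], [63, 127]]

tr B = −1 and det B = −2, so the characteristic polynomial is λ² − (−1)λ + (−2) with roots 1 and −2.
Eigenvectors give P = [[2, −1], [−1, 1]] with P⁻¹ = [[1, 1], [1, 2]], and B = P·diag(1, −2)·P⁻¹.
Then B⁶ = P·diag(1, 64)·P⁻¹ = [[2, −64], [−1, 64]] · [[1, 1], [1, 2]] = [[−62, −126], [63, 127]].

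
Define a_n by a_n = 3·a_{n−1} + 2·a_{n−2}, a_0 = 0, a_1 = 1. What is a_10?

With companion matrix B = [[3, 2], [1, 0]], [a_n, a_{n−1}]ᵀ = B·[a_{n−1}, a_{n−2}]ᵀ, so [a_10, a_9]ᵀ = B^9·[a_1, a_0]ᵀ.
B^9 = [[79647, 44726], [22363, 12558]], giving [a_10, a_9]ᵀ = [[79647], [22363]].

79647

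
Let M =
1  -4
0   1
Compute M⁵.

M = I + N where N = [[0, -4], [0, 0]] is strictly upper-triangular, so N² = 0.
(I + N)⁵ = I + 5·N = [[1, -20], [0, 1]].

[[1, -20], [0, 1]]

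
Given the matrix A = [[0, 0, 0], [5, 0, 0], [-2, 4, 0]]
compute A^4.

[[0, 0, 0], [0, 0, 0], [0, 0, 0]]

A is strictly triangular, hence nilpotent: A^3 = 0, so A^4 = 0.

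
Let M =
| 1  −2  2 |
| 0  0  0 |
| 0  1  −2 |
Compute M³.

[[1, −4, 6], [0, 0, 0], [0, 4, −8]]

M² = [[1, 0, −2], [0, 0, 0], [0, −2, 4]]
M³ = [[1, −4, 6], [0, 0, 0], [0, 4, −8]]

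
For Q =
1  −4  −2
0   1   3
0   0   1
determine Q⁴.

[[1, −16, −80], [0, 1, 12], [0, 0, 1]]

Q = I + N where N = [[0, −4, −2], [0, 0, 3], [0, 0, 0]] is strictly upper-triangular, so N³ = 0.
(I + N)⁴ = I + 4·N + 6·N² = [[1, −16, −80], [0, 1, 12], [0, 0, 1]].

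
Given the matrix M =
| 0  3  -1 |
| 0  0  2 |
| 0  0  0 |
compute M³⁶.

M is strictly triangular, hence nilpotent: M³ = 0, so M³⁶ = 0.

[[0, 0, 0], [0, 0, 0], [0, 0, 0]]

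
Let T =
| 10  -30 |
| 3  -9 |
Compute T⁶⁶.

[[10, -30], [3, -9]]

T² = T (a projection; rank 1, trace 1), so T⁶⁶ = T.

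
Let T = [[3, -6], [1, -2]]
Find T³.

[[3, -6], [1, -2]]

T² = T (a projection; rank 1, trace 1), so T³ = T.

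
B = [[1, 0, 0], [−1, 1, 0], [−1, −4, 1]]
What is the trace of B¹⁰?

3

B = I + N where N = [[0, 0, 0], [−1, 0, 0], [−1, −4, 0]] is strictly lower-triangular, so N³ = 0.
(I + N)¹⁰ = I + 10·N + 45·N² = [[1, 0, 0], [−10, 1, 0], [170, −40, 1]].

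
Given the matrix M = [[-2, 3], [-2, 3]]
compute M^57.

M² = M (a projection; rank 1, trace 1), so M^57 = M.

[[-2, 3], [-2, 3]]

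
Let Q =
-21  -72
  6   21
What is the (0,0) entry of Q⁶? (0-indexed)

729

tr Q = 0 and det Q = -9, so the characteristic polynomial is λ² − (0)λ + (-9) with roots 3 and -3.
Eigenvectors give P = [[3, -4], [-1, 1]] with P⁻¹ = [[-1, -4], [-1, -3]], and Q = P·diag(3, -3)·P⁻¹.
Then Q⁶ = P·diag(729, 729)·P⁻¹ = [[2187, -2916], [-729, 729]] · [[-1, -4], [-1, -3]] = [[729, 0], [0, 729]].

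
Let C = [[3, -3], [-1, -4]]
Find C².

[[12, 3], [1, 19]]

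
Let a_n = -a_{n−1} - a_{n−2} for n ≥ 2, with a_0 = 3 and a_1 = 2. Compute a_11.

-5

With companion matrix A = [[-1, -1], [1, 0]], [a_n, a_{n−1}]ᵀ = A·[a_{n−1}, a_{n−2}]ᵀ, so [a_11, a_10]ᵀ = A¹⁰·[a_1, a_0]ᵀ.
A¹⁰ = [[-1, -1], [1, 0]], giving [a_11, a_10]ᵀ = [[-5], [2]].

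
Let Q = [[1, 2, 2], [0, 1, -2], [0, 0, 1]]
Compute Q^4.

[[1, 8, -16], [0, 1, -8], [0, 0, 1]]

Q = I + N where N = [[0, 2, 2], [0, 0, -2], [0, 0, 0]] is strictly upper-triangular, so N^3 = 0.
(I + N)^4 = I + 4·N + 6·N^2 = [[1, 8, -16], [0, 1, -8], [0, 0, 1]].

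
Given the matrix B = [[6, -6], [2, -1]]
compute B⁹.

[[77196, -115026], [38342, -57001]]

tr B = 5 and det B = 6, so the characteristic polynomial is λ² − (5)λ + (6) with roots 2 and 3.
Eigenvectors give P = [[-3, 2], [-2, 1]] with P⁻¹ = [[1, -2], [2, -3]], and B = P·diag(2, 3)·P⁻¹.
Then B⁹ = P·diag(512, 19683)·P⁻¹ = [[-1536, 39366], [-1024, 19683]] · [[1, -2], [2, -3]] = [[77196, -115026], [38342, -57001]].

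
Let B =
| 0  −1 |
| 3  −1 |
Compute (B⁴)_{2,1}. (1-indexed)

B² = [[−3, 1], [−3, −2]]
B³ = [[3, 2], [−6, 5]]
B⁴ = [[6, −5], [15, 1]]

15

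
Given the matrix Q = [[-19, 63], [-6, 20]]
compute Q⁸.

tr Q = 1 and det Q = -2, so the characteristic polynomial is λ² − (1)λ + (-2) with roots 2 and -1.
Eigenvectors give P = [[3, 7], [1, 2]] with P⁻¹ = [[-2, 7], [1, -3]], and Q = P·diag(2, -1)·P⁻¹.
Then Q⁸ = P·diag(256, 1)·P⁻¹ = [[768, 7], [256, 2]] · [[-2, 7], [1, -3]] = [[-1529, 5355], [-510, 1786]].

[[-1529, 5355], [-510, 1786]]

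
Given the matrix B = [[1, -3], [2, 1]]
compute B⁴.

B² = [[-5, -6], [4, -5]]
B³ = [[-17, 9], [-6, -17]]
B⁴ = [[1, 60], [-40, 1]]

[[1, 60], [-40, 1]]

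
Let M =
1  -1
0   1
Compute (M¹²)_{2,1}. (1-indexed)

0

M = I + N where N = [[0, -1], [0, 0]] is strictly upper-triangular, so N² = 0.
(I + N)¹² = I + 12·N = [[1, -12], [0, 1]].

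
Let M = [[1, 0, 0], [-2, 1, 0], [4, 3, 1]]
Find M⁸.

M = I + N where N = [[0, 0, 0], [-2, 0, 0], [4, 3, 0]] is strictly lower-triangular, so N³ = 0.
(I + N)⁸ = I + 8·N + 28·N² = [[1, 0, 0], [-16, 1, 0], [-136, 24, 1]].

[[1, 0, 0], [-16, 1, 0], [-136, 24, 1]]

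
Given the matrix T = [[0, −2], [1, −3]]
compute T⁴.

[[−14, 30], [−15, 31]]

tr T = −3 and det T = 2, so the characteristic polynomial is λ² − (−3)λ + (2) with roots −1 and −2.
Eigenvectors give P = [[2, 1], [1, 1]] with P⁻¹ = [[1, −1], [−1, 2]], and T = P·diag(−1, −2)·P⁻¹.
Then T⁴ = P·diag(1, 16)·P⁻¹ = [[2, 16], [1, 16]] · [[1, −1], [−1, 2]] = [[−14, 30], [−15, 31]].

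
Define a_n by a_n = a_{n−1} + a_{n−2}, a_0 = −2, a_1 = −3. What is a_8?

With companion matrix A = [[1, 1], [1, 0]], [a_n, a_{n−1}]ᵀ = A·[a_{n−1}, a_{n−2}]ᵀ, so [a_8, a_7]ᵀ = A^7·[a_1, a_0]ᵀ.
A^7 = [[21, 13], [13, 8]], giving [a_8, a_7]ᵀ = [[−89], [−55]].

−89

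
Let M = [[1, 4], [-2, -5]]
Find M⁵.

[[241, 484], [-242, -485]]

tr M = -4 and det M = 3, so the characteristic polynomial is λ² − (-4)λ + (3) with roots -1 and -3.
Eigenvectors give P = [[-2, -1], [1, 1]] with P⁻¹ = [[-1, -1], [1, 2]], and M = P·diag(-1, -3)·P⁻¹.
Then M⁵ = P·diag(-1, -243)·P⁻¹ = [[2, 243], [-1, -243]] · [[-1, -1], [1, 2]] = [[241, 484], [-242, -485]].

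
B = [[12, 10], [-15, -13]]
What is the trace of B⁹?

tr B = -1 and det B = -6, so the characteristic polynomial is λ² − (-1)λ + (-6) with roots -3 and 2.
Eigenvectors give P = [[-2, -1], [3, 1]] with P⁻¹ = [[1, 1], [-3, -2]], and B = P·diag(-3, 2)·P⁻¹.
Then B⁹ = P·diag(-19683, 512)·P⁻¹ = [[39366, -512], [-59049, 512]] · [[1, 1], [-3, -2]] = [[40902, 40390], [-60585, -60073]].

-19171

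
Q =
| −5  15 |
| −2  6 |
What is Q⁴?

Q² = Q (a projection; rank 1, trace 1), so Q⁴ = Q.

[[−5, 15], [−2, 6]]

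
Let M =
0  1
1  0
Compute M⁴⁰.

[[1, 0], [0, 1]]

M² = I (check: tr M = 0 and det M = -1), so M⁴⁰ = I since 40 is even.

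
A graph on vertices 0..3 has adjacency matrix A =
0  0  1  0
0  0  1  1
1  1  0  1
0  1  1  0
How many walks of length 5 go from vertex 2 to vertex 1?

The number of length-5 walks from vertex 2 to vertex 1 is entry (2,1) of A⁵, where A is the adjacency matrix.
A² = [[1, 1, 0, 1], [1, 2, 1, 1], [0, 1, 3, 1], [1, 1, 1, 2]]
A³ = [[0, 1, 3, 1], [1, 2, 4, 3], [3, 4, 2, 4], [1, 3, 4, 2]]
A⁴ = [[3, 4, 2, 4], [4, 7, 6, 6], [2, 6, 11, 6], [4, 6, 6, 7]]
A⁵ = [[2, 6, 11, 6], [6, 12, 17, 13], [11, 17, 14, 17], [6, 13, 17, 12]]

17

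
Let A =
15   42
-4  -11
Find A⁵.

tr A = 4 and det A = 3, so the characteristic polynomial is λ² − (4)λ + (3) with roots 3 and 1.
Eigenvectors give P = [[7, -3], [-2, 1]] with P⁻¹ = [[1, 3], [2, 7]], and A = P·diag(3, 1)·P⁻¹.
Then A⁵ = P·diag(243, 1)·P⁻¹ = [[1701, -3], [-486, 1]] · [[1, 3], [2, 7]] = [[1695, 5082], [-484, -1451]].

[[1695, 5082], [-484, -1451]]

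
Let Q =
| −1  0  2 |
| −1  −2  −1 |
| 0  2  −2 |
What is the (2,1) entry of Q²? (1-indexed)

3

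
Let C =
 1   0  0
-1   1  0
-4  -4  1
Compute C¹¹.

[[1, 0, 0], [-11, 1, 0], [176, -44, 1]]

C = I + N where N = [[0, 0, 0], [-1, 0, 0], [-4, -4, 0]] is strictly lower-triangular, so N³ = 0.
(I + N)¹¹ = I + 11·N + 55·N² = [[1, 0, 0], [-11, 1, 0], [176, -44, 1]].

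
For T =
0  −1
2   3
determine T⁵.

tr T = 3 and det T = 2, so the characteristic polynomial is λ² − (3)λ + (2) with roots 1 and 2.
Eigenvectors give P = [[1, 1], [−1, −2]] with P⁻¹ = [[2, 1], [−1, −1]], and T = P·diag(1, 2)·P⁻¹.
Then T⁵ = P·diag(1, 32)·P⁻¹ = [[1, 32], [−1, −64]] · [[2, 1], [−1, −1]] = [[−30, −31], [62, 63]].

[[−30, −31], [62, 63]]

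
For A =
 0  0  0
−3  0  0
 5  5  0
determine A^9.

A is strictly triangular, hence nilpotent: A^3 = 0, so A^9 = 0.

[[0, 0, 0], [0, 0, 0], [0, 0, 0]]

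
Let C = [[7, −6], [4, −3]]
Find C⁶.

tr C = 4 and det C = 3, so the characteristic polynomial is λ² − (4)λ + (3) with roots 1 and 3.
Eigenvectors give P = [[1, −3], [1, −2]] with P⁻¹ = [[−2, 3], [−1, 1]], and C = P·diag(1, 3)·P⁻¹.
Then C⁶ = P·diag(1, 729)·P⁻¹ = [[1, −2187], [1, −1458]] · [[−2, 3], [−1, 1]] = [[2185, −2184], [1456, −1455]].

[[2185, −2184], [1456, −1455]]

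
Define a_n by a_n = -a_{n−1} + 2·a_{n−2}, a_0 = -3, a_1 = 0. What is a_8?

-258

With companion matrix C = [[-1, 2], [1, 0]], [a_n, a_{n−1}]ᵀ = C·[a_{n−1}, a_{n−2}]ᵀ, so [a_8, a_7]ᵀ = C⁷·[a_1, a_0]ᵀ.
C⁷ = [[-85, 86], [43, -42]], giving [a_8, a_7]ᵀ = [[-258], [126]].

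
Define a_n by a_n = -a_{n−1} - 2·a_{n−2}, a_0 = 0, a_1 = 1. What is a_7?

7

With companion matrix M = [[-1, -2], [1, 0]], [a_n, a_{n−1}]ᵀ = M·[a_{n−1}, a_{n−2}]ᵀ, so [a_7, a_6]ᵀ = M⁶·[a_1, a_0]ᵀ.
M⁶ = [[7, 10], [-5, 2]], giving [a_7, a_6]ᵀ = [[7], [-5]].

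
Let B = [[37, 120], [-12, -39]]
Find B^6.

tr B = -2 and det B = -3, so the characteristic polynomial is λ² − (-2)λ + (-3) with roots 1 and -3.
Eigenvectors give P = [[10, 3], [-3, -1]] with P⁻¹ = [[1, 3], [-3, -10]], and B = P·diag(1, -3)·P⁻¹.
Then B^6 = P·diag(1, 729)·P⁻¹ = [[10, 2187], [-3, -729]] · [[1, 3], [-3, -10]] = [[-6551, -21840], [2184, 7281]].

[[-6551, -21840], [2184, 7281]]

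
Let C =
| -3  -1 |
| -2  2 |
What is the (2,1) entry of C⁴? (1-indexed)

34

C² = [[11, 1], [2, 6]]
C³ = [[-35, -9], [-18, 10]]
C⁴ = [[123, 17], [34, 38]]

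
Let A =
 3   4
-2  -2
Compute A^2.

[[1, 4], [-2, -4]]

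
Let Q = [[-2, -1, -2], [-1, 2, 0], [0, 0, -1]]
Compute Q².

[[5, 0, 6], [0, 5, 2], [0, 0, 1]]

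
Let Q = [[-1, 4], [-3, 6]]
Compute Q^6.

tr Q = 5 and det Q = 6, so the characteristic polynomial is λ² − (5)λ + (6) with roots 2 and 3.
Eigenvectors give P = [[-4, 1], [-3, 1]] with P⁻¹ = [[-1, 1], [-3, 4]], and Q = P·diag(2, 3)·P⁻¹.
Then Q^6 = P·diag(64, 729)·P⁻¹ = [[-256, 729], [-192, 729]] · [[-1, 1], [-3, 4]] = [[-1931, 2660], [-1995, 2724]].

[[-1931, 2660], [-1995, 2724]]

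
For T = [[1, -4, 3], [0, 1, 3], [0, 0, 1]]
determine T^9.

T = I + N where N = [[0, -4, 3], [0, 0, 3], [0, 0, 0]] is strictly upper-triangular, so N^3 = 0.
(I + N)^9 = I + 9·N + 36·N^2 = [[1, -36, -405], [0, 1, 27], [0, 0, 1]].

[[1, -36, -405], [0, 1, 27], [0, 0, 1]]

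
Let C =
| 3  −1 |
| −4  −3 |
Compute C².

[[13, 0], [0, 13]]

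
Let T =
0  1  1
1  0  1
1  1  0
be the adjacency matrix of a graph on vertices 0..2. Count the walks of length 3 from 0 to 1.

The number of length-3 walks from vertex 0 to vertex 1 is entry (0,1) of T³, where T is the adjacency matrix.
T² = [[2, 1, 1], [1, 2, 1], [1, 1, 2]]
T³ = [[2, 3, 3], [3, 2, 3], [3, 3, 2]]

3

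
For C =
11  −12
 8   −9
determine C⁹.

[[59051, −59052], [39368, −39369]]

tr C = 2 and det C = −3, so the characteristic polynomial is λ² − (2)λ + (−3) with roots 3 and −1.
Eigenvectors give P = [[3, 1], [2, 1]] with P⁻¹ = [[1, −1], [−2, 3]], and C = P·diag(3, −1)·P⁻¹.
Then C⁹ = P·diag(19683, −1)·P⁻¹ = [[59049, −1], [39366, −1]] · [[1, −1], [−2, 3]] = [[59051, −59052], [39368, −39369]].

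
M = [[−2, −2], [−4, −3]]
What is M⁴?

[[344, 290], [580, 489]]

M² = [[12, 10], [20, 17]]
M³ = [[−64, −54], [−108, −91]]
M⁴ = [[344, 290], [580, 489]]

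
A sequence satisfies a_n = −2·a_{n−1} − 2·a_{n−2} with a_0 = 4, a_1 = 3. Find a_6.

With companion matrix C = [[−2, −2], [1, 0]], [a_n, a_{n−1}]ᵀ = C·[a_{n−1}, a_{n−2}]ᵀ, so [a_6, a_5]ᵀ = C⁵·[a_1, a_0]ᵀ.
C⁵ = [[8, 8], [−4, 0]], giving [a_6, a_5]ᵀ = [[56], [−12]].

56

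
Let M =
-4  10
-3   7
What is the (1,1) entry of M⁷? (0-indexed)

763

tr M = 3 and det M = 2, so the characteristic polynomial is λ² − (3)λ + (2) with roots 2 and 1.
Eigenvectors give P = [[-5, 2], [-3, 1]] with P⁻¹ = [[1, -2], [3, -5]], and M = P·diag(2, 1)·P⁻¹.
Then M⁷ = P·diag(128, 1)·P⁻¹ = [[-640, 2], [-384, 1]] · [[1, -2], [3, -5]] = [[-634, 1270], [-381, 763]].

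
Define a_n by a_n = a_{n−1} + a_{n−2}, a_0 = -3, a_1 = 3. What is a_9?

39

With companion matrix B = [[1, 1], [1, 0]], [a_n, a_{n−1}]ᵀ = B·[a_{n−1}, a_{n−2}]ᵀ, so [a_9, a_8]ᵀ = B⁸·[a_1, a_0]ᵀ.
B⁸ = [[34, 21], [21, 13]], giving [a_9, a_8]ᵀ = [[39], [24]].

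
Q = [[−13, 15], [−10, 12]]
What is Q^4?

tr Q = −1 and det Q = −6, so the characteristic polynomial is λ² − (−1)λ + (−6) with roots −3 and 2.
Eigenvectors give P = [[−3, −1], [−2, −1]] with P⁻¹ = [[−1, 1], [2, −3]], and Q = P·diag(−3, 2)·P⁻¹.
Then Q^4 = P·diag(81, 16)·P⁻¹ = [[−243, −16], [−162, −16]] · [[−1, 1], [2, −3]] = [[211, −195], [130, −114]].

[[211, −195], [130, −114]]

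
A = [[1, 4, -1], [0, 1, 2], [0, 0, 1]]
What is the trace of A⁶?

3

A = I + N where N = [[0, 4, -1], [0, 0, 2], [0, 0, 0]] is strictly upper-triangular, so N³ = 0.
(I + N)⁶ = I + 6·N + 15·N² = [[1, 24, 114], [0, 1, 12], [0, 0, 1]].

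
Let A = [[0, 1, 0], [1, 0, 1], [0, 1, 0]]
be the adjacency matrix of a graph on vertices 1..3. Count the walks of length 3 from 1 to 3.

0

The number of length-3 walks from vertex 1 to vertex 3 is entry (1,3) of A³, where A is the adjacency matrix.
A² = [[1, 0, 1], [0, 2, 0], [1, 0, 1]]
A³ = [[0, 2, 0], [2, 0, 2], [0, 2, 0]]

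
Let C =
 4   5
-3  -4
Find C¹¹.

C² = I (check: tr C = 0 and det C = -1), so C¹¹ = C since 11 is odd.

[[4, 5], [-3, -4]]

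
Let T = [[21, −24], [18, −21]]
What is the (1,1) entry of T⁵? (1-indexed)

1701

tr T = 0 and det T = −9, so the characteristic polynomial is λ² − (0)λ + (−9) with roots 3 and −3.
Eigenvectors give P = [[−4, 1], [−3, 1]] with P⁻¹ = [[−1, 1], [−3, 4]], and T = P·diag(3, −3)·P⁻¹.
Then T⁵ = P·diag(243, −243)·P⁻¹ = [[−972, −243], [−729, −243]] · [[−1, 1], [−3, 4]] = [[1701, −1944], [1458, −1701]].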